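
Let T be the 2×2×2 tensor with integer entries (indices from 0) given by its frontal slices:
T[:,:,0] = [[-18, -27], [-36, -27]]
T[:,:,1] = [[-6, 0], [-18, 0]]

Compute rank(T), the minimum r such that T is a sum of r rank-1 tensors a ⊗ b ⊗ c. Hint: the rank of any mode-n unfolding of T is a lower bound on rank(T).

Lower bound: in the mode-2 unfolding of T (rows indexed by j, columns by (i,k)) the 2×2 minor on rows j ∈ {0, 1}, columns (i,k) ∈ {(0,0), (0,1)} is det [[-18, -6], [-27, 0]] = -162 ≠ 0, so that unfolding has rank ≥ 2 and hence rank(T) ≥ 2 (CP rank is at least every unfolding rank, though it can be larger).
Upper bound: with S_k = T[:,:,k], the two rank-1 terms a₁b₁ᵀ, a₂b₂ᵀ are the rank-1 members of the pencil x·S₀ + y·S₁.
det(x·S₀ + y·S₁) is −486·x² − 324·xy = (-162)·(3·x + 2·y)(x), vanishing at (x:y) = (2:-3) and (0:1).
M₁ = 2·S₀ − 3·S₁ = [[-18, -54], [-18, -54]] = (-18)·[1, 1][1, 3]ᵀ and M₂ = S₁ = [[-6, 0], [-18, 0]] = (-6)·[1, 3][1, 0]ᵀ, so take a₁ = [1, 1], b₁ = [1, 3], a₂ = [1, 3], b₂ = [1, 0].
Each slice is an integer combination of E₁ = a₁b₁ᵀ and E₂ = a₂b₂ᵀ: S₀ = −9·E₁ − 9·E₂, S₁ = −6·E₂; reading off coefficients, c₁ = [-9, 0] and c₂ = [-9, -6].
Hence T = [1, 1] ⊗ [1, 3] ⊗ [-9, 0] + [1, 3] ⊗ [1, 0] ⊗ [-9, -6], so rank(T) ≤ 2.
These bounds meet, so rank(T) = 2.

2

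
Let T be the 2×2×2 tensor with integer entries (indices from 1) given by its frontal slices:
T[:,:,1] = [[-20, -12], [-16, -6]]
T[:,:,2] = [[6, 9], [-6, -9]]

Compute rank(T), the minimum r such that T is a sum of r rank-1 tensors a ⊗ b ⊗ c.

2

Lower bound: in the mode-3 unfolding of T (rows indexed by k, columns by (i,j)) the 2×2 minor on rows k ∈ {1, 2}, columns (i,j) ∈ {(1,1), (1,2)} is det [[-20, -12], [6, 9]] = -108 ≠ 0, so that unfolding has rank ≥ 2 and hence rank(T) ≥ 2 (CP rank is at least every unfolding rank, though it can be larger).
Upper bound: with S_k = T[:,:,k], the two rank-1 terms a₁b₁ᵀ, a₂b₂ᵀ are the rank-1 members of the pencil x·S₁ + y·S₂.
det(x·S₁ + y·S₂) is −72·x² + 216·xy = (-72)·(x − 3·y)(x), vanishing at (x:y) = (3:1) and (0:1).
M₁ = 3·S₁ + S₂ = [[-54, -27], [-54, -27]] = (-27)·[1, 1][2, 1]ᵀ and M₂ = S₂ = [[6, 9], [-6, -9]] = 3·[1, -1][2, 3]ᵀ, so take a₁ = [1, 1], b₁ = [2, 1], a₂ = [1, -1], b₂ = [2, 3].
Each slice is an integer combination of E₁ = a₁b₁ᵀ and E₂ = a₂b₂ᵀ: S₁ = −9·E₁ − E₂, S₂ = 3·E₂; reading off coefficients, c₁ = [-9, 0] and c₂ = [-1, 3].
Hence T = [1, 1] ⊗ [2, 1] ⊗ [-9, 0] + [1, -1] ⊗ [2, 3] ⊗ [-1, 3], so rank(T) ≤ 2.
These bounds meet, so rank(T) = 2.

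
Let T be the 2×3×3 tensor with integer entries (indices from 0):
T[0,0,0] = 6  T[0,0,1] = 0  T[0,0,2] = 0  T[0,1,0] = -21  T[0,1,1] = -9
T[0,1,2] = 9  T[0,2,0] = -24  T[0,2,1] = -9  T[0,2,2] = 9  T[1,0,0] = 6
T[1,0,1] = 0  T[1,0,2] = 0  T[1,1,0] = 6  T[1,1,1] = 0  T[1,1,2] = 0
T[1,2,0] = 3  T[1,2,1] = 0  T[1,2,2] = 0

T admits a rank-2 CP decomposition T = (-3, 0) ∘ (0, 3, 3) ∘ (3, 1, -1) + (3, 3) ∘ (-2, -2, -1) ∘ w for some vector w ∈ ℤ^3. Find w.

Subtract the known terms from T to get the rank-1 residual R = (3, 3) ∘ (-2, -2, -1) ∘ w, so R[i,j,k] = a[i]·b[j]·w[k]. Pick indices with nonzero a[0]·b[0] = (3)·(-2) = -6. Only the fibre through (0,0,·) is needed: R[0,0,:] = T[0,0,:] − Σₗ aₗ[0]bₗ[0]cₗ = [6, 0, 0] − (-3)·(0)·(3, 1, -1) = [6, 0, 0]. Then w[k] = R[0,0,k] / -6 for each k, giving w = [6, 0, 0] / -6 = (-1, 0, 0).

w = (-1, 0, 0)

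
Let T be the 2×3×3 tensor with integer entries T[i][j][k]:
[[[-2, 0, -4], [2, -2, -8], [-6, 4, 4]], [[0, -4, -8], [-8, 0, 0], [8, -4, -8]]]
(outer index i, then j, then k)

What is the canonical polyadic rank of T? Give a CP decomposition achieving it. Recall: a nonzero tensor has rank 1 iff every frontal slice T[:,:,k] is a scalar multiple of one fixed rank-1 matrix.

Lower bound: the mode-3 unfolding of T (rows indexed by k, columns by (i,j) = (0,0), (0,1), (0,2), (1,0), (1,1), (1,2)) is [[-2, 2, -6, 0, -8, 8], [0, -2, 4, -4, 0, -4], [-4, -8, 4, -8, 0, -8]].
There the 3×3 minor on rows k ∈ {0, 1, 2}, columns (i,j) ∈ {(0,0), (0,1), (0,2)} is det [[-2, 2, -6], [0, -2, 4], [-4, -8, 4]] = -32 ≠ 0, so this unfolding has rank ≥ 3; CP rank is at least every unfolding rank, so rank(T) ≥ 3. (Unfolding ranks only ever bound the CP rank from below — rank(T) can be strictly larger than all of them — so the matching upper bound has to come from an explicit 3-term decomposition.)
Upper bound: T is a sum of 3 rank-1 terms, T = [1, -2] ⊗ [0, 1, -1] ⊗ [4, -2, -4] + [1, 0] ⊗ [1, 1, 1] ⊗ [-2, 2, 0] + [1, 2] ⊗ [1, 1, 0] ⊗ [0, -2, -4] (written with every a and b primitive with positive leading entry and the scale carried by c; CP decompositions are not unique, and this one is verified by expanding entrywise), so rank(T) ≤ 3.
These bounds meet, so rank(T) = 3.

rank(T) = 3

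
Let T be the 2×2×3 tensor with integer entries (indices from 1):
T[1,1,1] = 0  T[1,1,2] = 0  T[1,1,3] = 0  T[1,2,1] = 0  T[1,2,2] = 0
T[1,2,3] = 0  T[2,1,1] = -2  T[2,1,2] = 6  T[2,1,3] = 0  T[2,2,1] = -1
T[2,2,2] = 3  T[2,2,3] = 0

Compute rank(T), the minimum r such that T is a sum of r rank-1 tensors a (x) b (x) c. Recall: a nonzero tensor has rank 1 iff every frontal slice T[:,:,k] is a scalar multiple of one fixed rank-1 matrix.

Lower bound: T ≠ 0 (e.g. T[2,1,1] = -2), so rank(T) ≥ 1.
Upper bound: if T = a (x) b (x) c then every fibre of T is a multiple of the corresponding factor, so read the factors off the fibres through the nonzero entry T[2,1,1] = -2.
The mode-1 fibre T[:,1,1] = [0, -2] gives a = [0, 1] (primitive direction); the mode-2 fibre T[2,:,1] = [-2, -1] gives b = [2, 1]; then c[k] = T[2,1,k] / (a[2]·b[1]) = [-2, 6, 0] / 2 = [-1, 3, 0].
Expanding [0, 1] (x) [2, 1] (x) [-1, 3, 0] reproduces all 12 entries of T, so T = [0, 1] (x) [2, 1] (x) [-1, 3, 0] and rank(T) ≤ 1.
These bounds meet, so rank(T) = 1.
Check entry T[2,2,3] = 0: (1)·(1)·(0) = 0.

1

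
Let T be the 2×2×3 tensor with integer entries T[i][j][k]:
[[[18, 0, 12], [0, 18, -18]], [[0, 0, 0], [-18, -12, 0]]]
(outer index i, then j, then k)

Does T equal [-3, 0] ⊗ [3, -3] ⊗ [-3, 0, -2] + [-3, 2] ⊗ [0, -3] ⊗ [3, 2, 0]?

No

Reconstruct entry (0,0,0) from the claimed factors: Σₗ aₗ[0]bₗ[0]cₗ[0] = (-3)·(3)·(-3) + (-3)·(0)·(3) = 27, but T[0,0,0] = 18. The claim is false.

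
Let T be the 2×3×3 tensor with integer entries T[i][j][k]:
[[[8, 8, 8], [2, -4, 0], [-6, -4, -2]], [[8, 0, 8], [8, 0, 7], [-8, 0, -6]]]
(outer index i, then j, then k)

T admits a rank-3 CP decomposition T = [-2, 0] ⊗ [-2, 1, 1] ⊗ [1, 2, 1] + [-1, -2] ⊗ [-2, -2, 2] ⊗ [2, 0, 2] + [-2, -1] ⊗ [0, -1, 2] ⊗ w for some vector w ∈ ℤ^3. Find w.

Subtract the known terms from T to get the rank-1 residual R = [-2, -1] ⊗ [0, -1, 2] ⊗ w, so R[i,j,k] = a[i]·b[j]·w[k]. Pick indices with nonzero a[0]·b[1] = (-2)·(-1) = 2. Only the fibre through (0,1,·) is needed: R[0,1,:] = T[0,1,:] − Σₗ aₗ[0]bₗ[1]cₗ = [2, -4, 0] − (-2)·(1)·[1, 2, 1] − (-1)·(-2)·[2, 0, 2] = [0, 0, -2]. Then w[k] = R[0,1,k] / 2 for each k, giving w = [0, 0, -2] / 2 = [0, 0, -1].

w = [0, 0, -1]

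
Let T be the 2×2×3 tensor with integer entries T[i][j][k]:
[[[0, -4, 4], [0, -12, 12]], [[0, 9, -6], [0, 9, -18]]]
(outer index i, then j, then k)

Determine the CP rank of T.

2

Lower bound: the mode-1 unfolding of T (rows indexed by i, columns by (j,k) = (0,0), (0,1), (0,2), (1,0), (1,1), (1,2)) is [[0, -4, 4, 0, -12, 12], [0, 9, -6, 0, 9, -18]].
There the 2×2 minor on rows i ∈ {0, 1}, columns (j,k) ∈ {(0,1), (0,2)} is det [[-4, 4], [9, -6]] = -12 ≠ 0, so this unfolding has rank ≥ 2; CP rank is at least every unfolding rank, so rank(T) ≥ 2. (This is only a lower bound: in general the CP rank may exceed every unfolding rank, so we still need to exhibit 2 rank-1 terms summing to T.)
Upper bound — finding two terms. Write S_k = T[:,:,k] for the frontal slices: S₀ = [[0, 0], [0, 0]], S₁ = [[-4, -12], [9, 9]], S₂ = [[4, 12], [-6, -18]].
If T = a₁ ⊗ b₁ ⊗ c₁ + a₂ ⊗ b₂ ⊗ c₂ then each S_k = c₁[k]·a₁b₁ᵀ + c₂[k]·a₂b₂ᵀ. S₁ and S₂ are linearly independent, so a₁b₁ᵀ and a₂b₂ᵀ must span the same plane of matrices: they are the rank-1 matrices of the form x·S₁ + y·S₂.
det(x·S₁ + y·S₂) is 72·x² − 72·xy = 72·(x − y)(x), vanishing at (x:y) = (1:1) and (0:1).
M₁ = S₁ + S₂ = [[0, 0], [3, -9]] = 3·[0, 1][1, -3]ᵀ and M₂ = S₂ = [[4, 12], [-6, -18]] = 2·[2, -3][1, 3]ᵀ, so take a₁ = [0, 1], b₁ = [1, -3], a₂ = [2, -3], b₂ = [1, 3].
Each slice is an integer combination of E₁ = a₁b₁ᵀ and E₂ = a₂b₂ᵀ: S₀ = 0, S₁ = 3·E₁ − 2·E₂, S₂ = 2·E₂; reading off coefficients, c₁ = [0, 3, 0] and c₂ = [0, -2, 2].
Hence T = [0, 1] ⊗ [1, -3] ⊗ [0, 3, 0] + [2, -3] ⊗ [1, 3] ⊗ [0, -2, 2], so rank(T) ≤ 2.
These bounds meet, so rank(T) = 2.
Check entry T[1,1,1] = 9: (1)·(-3)·(3) + (-3)·(3)·(-2) = 9.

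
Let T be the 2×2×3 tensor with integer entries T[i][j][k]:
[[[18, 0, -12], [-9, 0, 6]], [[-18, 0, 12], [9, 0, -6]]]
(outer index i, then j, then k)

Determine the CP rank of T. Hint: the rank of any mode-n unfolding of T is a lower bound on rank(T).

1

Lower bound: T ≠ 0 (e.g. T[0,0,0] = 18), so rank(T) ≥ 1.
Upper bound: the mode-1 fibre T[:,0,0] = [18, -18] gives a = (1, -1) (primitive direction); the mode-2 fibre T[0,:,0] = [18, -9] gives b = (2, -1); then c[k] = T[0,0,k] / (a[0]·b[0]) = [18, 0, -12] / 2 = (9, 0, -6).
Expanding (1, -1) ⊗ (2, -1) ⊗ (9, 0, -6) reproduces all 12 entries of T, so T = (1, -1) ⊗ (2, -1) ⊗ (9, 0, -6) and rank(T) ≤ 1.
These bounds meet, so rank(T) = 1.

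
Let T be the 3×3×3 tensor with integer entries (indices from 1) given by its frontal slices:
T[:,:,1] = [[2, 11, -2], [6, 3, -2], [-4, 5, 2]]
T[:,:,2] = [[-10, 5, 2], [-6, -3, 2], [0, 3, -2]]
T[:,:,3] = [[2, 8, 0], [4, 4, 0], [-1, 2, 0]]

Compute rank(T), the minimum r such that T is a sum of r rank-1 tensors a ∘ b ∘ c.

3

Lower bound: the mode-2 unfolding of T (rows indexed by j, columns by (i,k) = (1,1), (1,2), (1,3), (2,1), (2,2), (2,3), (3,1), (3,2), (3,3)) is [[2, -10, 2, 6, -6, 4, -4, 0, -1], [11, 5, 8, 3, -3, 4, 5, 3, 2], [-2, 2, 0, -2, 2, 0, 2, -2, 0]].
There the 3×3 minor on rows j ∈ {1, 2, 3}, columns (i,k) ∈ {(1,1), (1,2), (1,3)} is det [[2, -10, 2], [11, 5, 8], [-2, 2, 0]] = 192 ≠ 0, so this unfolding has rank ≥ 3; CP rank is at least every unfolding rank, so rank(T) ≥ 3. (Flattening ranks never certify an upper bound on CP rank; for that we must actually write T with 3 rank-1 terms.)
Upper bound: T is a sum of 3 rank-1 terms, T = [1, 1, -1] ∘ [2, -1, -2] ∘ [1, -1, 0] + [1, 1, 0] ∘ [1, 1, 0] ∘ [4, -4, 4] + [2, 0, 1] ∘ [1, -2, 0] ∘ [-2, -2, -1] (one valid choice — decompositions are not unique — normalised so each a, b is primitive with positive first nonzero entry; check it by expanding all entries), so rank(T) ≤ 3.
These bounds meet, so rank(T) = 3.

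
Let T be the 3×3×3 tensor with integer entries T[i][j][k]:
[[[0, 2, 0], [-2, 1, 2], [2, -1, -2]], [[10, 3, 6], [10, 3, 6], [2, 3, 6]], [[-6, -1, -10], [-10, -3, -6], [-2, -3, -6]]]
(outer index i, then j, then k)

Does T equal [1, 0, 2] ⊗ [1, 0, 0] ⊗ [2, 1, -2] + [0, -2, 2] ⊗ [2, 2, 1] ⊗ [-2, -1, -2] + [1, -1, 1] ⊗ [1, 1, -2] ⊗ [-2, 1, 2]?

No

Reconstruct entry (0,2,0) from the claimed factors: Σₗ aₗ[0]bₗ[2]cₗ[0] = (1)·(0)·(2) + (0)·(1)·(-2) + (1)·(-2)·(-2) = 4, but T[0,2,0] = 2. The claim is false.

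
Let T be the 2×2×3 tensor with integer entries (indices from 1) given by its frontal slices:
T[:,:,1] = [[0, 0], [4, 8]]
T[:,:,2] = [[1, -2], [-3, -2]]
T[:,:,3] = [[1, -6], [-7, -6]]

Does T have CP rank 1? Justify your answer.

The mode-3 unfolding of T (rows indexed by k, columns by (i,j) = (1,1), (1,2), (2,1), (2,2)) is [[0, 0, 4, 8], [1, -2, -3, -2], [1, -6, -7, -6]].
There the 3×3 minor on rows k ∈ {1, 2, 3}, columns (i,j) ∈ {(1,1), (1,2), (2,1)} is det [[0, 0, 4], [1, -2, -3], [1, -6, -7]] = -16 ≠ 0, so this unfolding has rank ≥ 3; CP rank is at least every unfolding rank, so rank(T) ≥ 3.
In particular rank(T) ≥ 3 > 1, so T is not rank-1.

No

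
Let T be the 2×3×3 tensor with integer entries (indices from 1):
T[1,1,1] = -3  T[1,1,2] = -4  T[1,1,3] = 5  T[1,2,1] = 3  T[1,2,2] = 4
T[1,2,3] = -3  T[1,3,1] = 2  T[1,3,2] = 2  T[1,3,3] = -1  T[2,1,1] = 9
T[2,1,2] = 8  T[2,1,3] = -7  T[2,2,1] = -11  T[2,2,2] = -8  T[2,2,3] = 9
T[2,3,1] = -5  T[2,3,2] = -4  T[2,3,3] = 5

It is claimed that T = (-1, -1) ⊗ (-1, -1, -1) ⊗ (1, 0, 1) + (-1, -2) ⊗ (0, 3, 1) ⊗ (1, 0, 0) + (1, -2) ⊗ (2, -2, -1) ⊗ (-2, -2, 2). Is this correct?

No

Reconstruct entry (1,2,1) from the claimed factors: Σₗ aₗ[1]bₗ[2]cₗ[1] = (-1)·(-1)·(1) + (-1)·(3)·(1) + (1)·(-2)·(-2) = 2, but T[1,2,1] = 3. The claim is false.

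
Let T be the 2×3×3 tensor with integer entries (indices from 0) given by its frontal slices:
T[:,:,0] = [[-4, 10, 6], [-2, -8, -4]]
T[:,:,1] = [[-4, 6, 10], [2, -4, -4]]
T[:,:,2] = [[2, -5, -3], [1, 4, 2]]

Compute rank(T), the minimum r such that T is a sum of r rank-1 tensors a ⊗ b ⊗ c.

3

Lower bound: the mode-2 unfolding of T (rows indexed by j, columns by (i,k) = (0,0), (0,1), (0,2), (1,0), (1,1), (1,2)) is [[-4, -4, 2, -2, 2, 1], [10, 6, -5, -8, -4, 4], [6, 10, -3, -4, -4, 2]].
There the 3×3 minor on rows j ∈ {0, 1, 2}, columns (i,k) ∈ {(0,0), (0,1), (1,0)} is det [[-4, -4, -2], [10, 6, -8], [6, 10, -4]] = -320 ≠ 0, so this unfolding has rank ≥ 3; CP rank is at least every unfolding rank, so rank(T) ≥ 3. (Flattening ranks never certify an upper bound on CP rank; for that we must actually write T with 3 rank-1 terms.)
Upper bound: T is a sum of 3 rank-1 terms, T = [0, 1] ⊗ [1, 1, 0] ⊗ [-4, 0, 2] + [1, 0] ⊗ [0, 1, -1] ⊗ [2, -2, -1] + [2, -1] ⊗ [1, -2, -2] ⊗ [-2, -2, 1] (one valid choice — decompositions are not unique — normalised so each a, b is primitive with positive first nonzero entry; check it by expanding all entries), so rank(T) ≤ 3.
These bounds meet, so rank(T) = 3.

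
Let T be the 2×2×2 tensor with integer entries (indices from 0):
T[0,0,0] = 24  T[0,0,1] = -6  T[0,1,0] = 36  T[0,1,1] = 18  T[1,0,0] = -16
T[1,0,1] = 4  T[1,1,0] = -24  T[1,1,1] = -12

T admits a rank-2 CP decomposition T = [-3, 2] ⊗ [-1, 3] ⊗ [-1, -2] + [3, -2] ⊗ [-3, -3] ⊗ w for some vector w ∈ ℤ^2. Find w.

w = [-3, 0]

Subtract the known terms from T to get the rank-1 residual R = [3, -2] ⊗ [-3, -3] ⊗ w, so R[i,j,k] = a[i]·b[j]·w[k]. Pick indices with nonzero a[0]·b[0] = (3)·(-3) = -9. Only the fibre through (0,0,·) is needed: R[0,0,:] = T[0,0,:] − Σₗ aₗ[0]bₗ[0]cₗ = [24, -6] − (-3)·(-1)·[-1, -2] = [27, 0]. Then w[k] = R[0,0,k] / -9 for each k, giving w = [27, 0] / -9 = [-3, 0].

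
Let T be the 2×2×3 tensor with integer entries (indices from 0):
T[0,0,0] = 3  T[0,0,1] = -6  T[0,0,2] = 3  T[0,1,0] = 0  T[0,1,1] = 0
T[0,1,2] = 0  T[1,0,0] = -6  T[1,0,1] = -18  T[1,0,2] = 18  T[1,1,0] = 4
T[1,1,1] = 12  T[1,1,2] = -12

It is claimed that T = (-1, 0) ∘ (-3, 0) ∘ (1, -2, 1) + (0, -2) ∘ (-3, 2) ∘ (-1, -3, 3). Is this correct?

Reconstruct entrywise from the claimed factors. For example, T[1,0,2] = 18 and Σₗ aₗ[1]bₗ[0]cₗ[2] = (0)·(-3)·(1) + (-2)·(-3)·(3) = 18; checking all 12 entries, every one matches. The claim holds.

Yes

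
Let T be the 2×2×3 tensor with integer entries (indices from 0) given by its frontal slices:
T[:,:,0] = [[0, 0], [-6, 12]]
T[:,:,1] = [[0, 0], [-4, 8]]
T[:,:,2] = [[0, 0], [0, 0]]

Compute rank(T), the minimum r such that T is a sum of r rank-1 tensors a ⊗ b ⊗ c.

Lower bound: T ≠ 0 (e.g. T[1,0,0] = -6), so rank(T) ≥ 1.
Upper bound: the mode-1 fibre T[:,0,0] = [0, -6] gives a = [0, 1] (primitive direction); the mode-2 fibre T[1,:,0] = [-6, 12] gives b = [1, -2]; then c[k] = T[1,0,k] / (a[1]·b[0]) = [-6, -4, 0] / 1 = [-6, -4, 0].
Expanding [0, 1] ⊗ [1, -2] ⊗ [-6, -4, 0] reproduces all 12 entries of T, so T = [0, 1] ⊗ [1, -2] ⊗ [-6, -4, 0] and rank(T) ≤ 1.
These bounds meet, so rank(T) = 1.

1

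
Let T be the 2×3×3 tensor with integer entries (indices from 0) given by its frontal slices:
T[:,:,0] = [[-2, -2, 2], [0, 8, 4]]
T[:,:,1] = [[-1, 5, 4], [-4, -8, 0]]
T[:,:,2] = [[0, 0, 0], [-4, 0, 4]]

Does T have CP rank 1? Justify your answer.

The mode-2 unfolding of T (rows indexed by j, columns by (i,k) = (0,0), (0,1), (0,2), (1,0), (1,1), (1,2)) is [[-2, -1, 0, 0, -4, -4], [-2, 5, 0, 8, -8, 0], [2, 4, 0, 4, 0, 4]].
There the 3×3 minor on rows j ∈ {0, 1, 2}, columns (i,k) ∈ {(0,0), (0,1), (1,1)} is det [[-2, -1, -4], [-2, 5, -8], [2, 4, 0]] = 24 ≠ 0, so this unfolding has rank ≥ 3; CP rank is at least every unfolding rank, so rank(T) ≥ 3.
In particular rank(T) ≥ 3 > 1, so T is not rank-1.

No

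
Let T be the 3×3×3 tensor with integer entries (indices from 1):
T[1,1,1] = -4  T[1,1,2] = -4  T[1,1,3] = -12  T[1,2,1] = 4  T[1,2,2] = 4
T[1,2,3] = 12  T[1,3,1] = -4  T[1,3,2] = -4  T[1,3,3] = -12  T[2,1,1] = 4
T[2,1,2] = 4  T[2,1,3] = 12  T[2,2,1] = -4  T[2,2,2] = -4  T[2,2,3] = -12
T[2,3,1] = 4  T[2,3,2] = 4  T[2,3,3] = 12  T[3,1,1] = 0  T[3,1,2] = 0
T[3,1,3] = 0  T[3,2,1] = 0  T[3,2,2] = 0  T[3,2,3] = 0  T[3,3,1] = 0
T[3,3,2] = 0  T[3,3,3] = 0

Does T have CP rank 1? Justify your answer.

Yes

The mode-1 fibre T[:,1,1] = [-4, 4, 0] gives a = [1, -1, 0] (primitive direction); the mode-2 fibre T[1,:,1] = [-4, 4, -4] gives b = [1, -1, 1]; then c[k] = T[1,1,k] / (a[1]·b[1]) = [-4, -4, -12] / 1 = [-4, -4, -12].
Expanding [1, -1, 0] ⊗ [1, -1, 1] ⊗ [-4, -4, -12] reproduces all 27 entries of T, so T = [1, -1, 0] ⊗ [1, -1, 1] ⊗ [-4, -4, -12] and rank(T) ≤ 1.
Equivalently every frontal slice T[:,:,k] is c[k] times the rank-1 matrix [1, -1, 0] ⊗ [1, -1, 1]. So T has rank 1 (it is nonzero).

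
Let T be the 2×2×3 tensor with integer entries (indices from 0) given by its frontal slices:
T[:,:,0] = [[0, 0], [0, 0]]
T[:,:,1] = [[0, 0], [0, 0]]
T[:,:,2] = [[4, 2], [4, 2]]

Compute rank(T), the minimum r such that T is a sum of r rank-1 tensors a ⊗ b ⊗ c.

1

Lower bound: T ≠ 0 (e.g. T[0,0,2] = 4), so rank(T) ≥ 1.
Upper bound: if T = a ⊗ b ⊗ c then every fibre of T is a multiple of the corresponding factor, so read the factors off the fibres through the nonzero entry T[0,0,2] = 4.
The mode-1 fibre T[:,0,2] = [4, 4] gives a = (1, 1) (primitive direction); the mode-2 fibre T[0,:,2] = [4, 2] gives b = (2, 1); then c[k] = T[0,0,k] / (a[0]·b[0]) = [0, 0, 4] / 2 = (0, 0, 2).
Expanding (1, 1) ⊗ (2, 1) ⊗ (0, 0, 2) reproduces all 12 entries of T, so T = (1, 1) ⊗ (2, 1) ⊗ (0, 0, 2) and rank(T) ≤ 1.
These bounds meet, so rank(T) = 1.
Check entry T[0,1,1] = 0: (1)·(1)·(0) = 0.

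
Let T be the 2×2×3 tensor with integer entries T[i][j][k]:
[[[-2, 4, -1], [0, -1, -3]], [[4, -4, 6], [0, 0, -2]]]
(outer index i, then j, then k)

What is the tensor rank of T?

3

Lower bound: the mode-3 unfolding of T (rows indexed by k, columns by (i,j) = (0,0), (0,1), (1,0), (1,1)) is [[-2, 0, 4, 0], [4, -1, -4, 0], [-1, -3, 6, -2]].
There the 3×3 minor on rows k ∈ {0, 1, 2}, columns (i,j) ∈ {(0,0), (0,1), (1,0)} is det [[-2, 0, 4], [4, -1, -4], [-1, -3, 6]] = -16 ≠ 0, so this unfolding has rank ≥ 3; CP rank is at least every unfolding rank, so rank(T) ≥ 3. (This is only a lower bound: in general the CP rank may exceed every unfolding rank, so we still need to exhibit 3 rank-1 terms summing to T.)
Upper bound: T is a sum of 3 rank-1 terms, T = (1, -2) ⊗ (1, 0) ⊗ (-2, 2, -4) + (1, 0) ⊗ (2, -1) ⊗ (0, 1, 2) + (1, 2) ⊗ (1, 1) ⊗ (0, 0, -1) (one valid choice — decompositions are not unique — normalised so each a, b is primitive with positive first nonzero entry; check it by expanding all entries), so rank(T) ≤ 3.
These bounds meet, so rank(T) = 3.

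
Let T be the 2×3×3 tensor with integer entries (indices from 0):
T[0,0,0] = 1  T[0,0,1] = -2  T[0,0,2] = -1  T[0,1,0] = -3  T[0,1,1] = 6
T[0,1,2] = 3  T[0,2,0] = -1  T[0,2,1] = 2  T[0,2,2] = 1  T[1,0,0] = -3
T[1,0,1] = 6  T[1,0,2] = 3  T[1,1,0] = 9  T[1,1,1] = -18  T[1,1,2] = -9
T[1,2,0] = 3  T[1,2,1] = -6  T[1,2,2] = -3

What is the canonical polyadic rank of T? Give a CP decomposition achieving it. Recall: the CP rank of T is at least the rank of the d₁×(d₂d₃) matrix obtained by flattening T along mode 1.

rank(T) = 1

Lower bound: T ≠ 0 (e.g. T[0,0,0] = 1), so rank(T) ≥ 1.
Upper bound: the mode-1 fibre T[:,0,0] = [1, -3] gives a = [1, -3] (primitive direction); the mode-2 fibre T[0,:,0] = [1, -3, -1] gives b = [1, -3, -1]; then c[k] = T[0,0,k] / (a[0]·b[0]) = [1, -2, -1] / 1 = [1, -2, -1].
Expanding [1, -3] ∘ [1, -3, -1] ∘ [1, -2, -1] reproduces all 18 entries of T, so T = [1, -3] ∘ [1, -3, -1] ∘ [1, -2, -1] and rank(T) ≤ 1.
These bounds meet, so rank(T) = 1.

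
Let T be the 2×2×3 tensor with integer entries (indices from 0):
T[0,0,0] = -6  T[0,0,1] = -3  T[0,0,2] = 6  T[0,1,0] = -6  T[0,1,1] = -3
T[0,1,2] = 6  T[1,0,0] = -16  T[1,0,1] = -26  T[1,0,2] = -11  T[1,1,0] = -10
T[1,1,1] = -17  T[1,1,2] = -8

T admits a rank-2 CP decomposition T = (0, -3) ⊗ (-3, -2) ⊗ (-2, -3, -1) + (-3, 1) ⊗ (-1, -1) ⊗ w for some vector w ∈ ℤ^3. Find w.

w = (-2, -1, 2)

Subtract the known terms from T to get the rank-1 residual R = (-3, 1) ⊗ (-1, -1) ⊗ w, so R[i,j,k] = a[i]·b[j]·w[k]. Pick indices with nonzero a[0]·b[0] = (-3)·(-1) = 3. Only the fibre through (0,0,·) is needed: R[0,0,:] = T[0,0,:] − Σₗ aₗ[0]bₗ[0]cₗ = [-6, -3, 6] − (0)·(-3)·(-2, -3, -1) = [-6, -3, 6]. Then w[k] = R[0,0,k] / 3 for each k, giving w = [-6, -3, 6] / 3 = (-2, -1, 2).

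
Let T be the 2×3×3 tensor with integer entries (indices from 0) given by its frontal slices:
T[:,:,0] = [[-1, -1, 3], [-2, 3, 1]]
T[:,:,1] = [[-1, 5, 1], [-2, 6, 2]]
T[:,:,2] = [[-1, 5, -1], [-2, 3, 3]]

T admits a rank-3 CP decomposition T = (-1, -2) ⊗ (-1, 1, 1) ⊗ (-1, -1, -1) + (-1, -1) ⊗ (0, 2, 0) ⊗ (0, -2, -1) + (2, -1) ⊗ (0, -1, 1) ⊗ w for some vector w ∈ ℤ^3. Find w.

w = (1, 0, -1)

Subtract the known terms from T to get the rank-1 residual R = (2, -1) ⊗ (0, -1, 1) ⊗ w, so R[i,j,k] = a[i]·b[j]·w[k]. Pick indices with nonzero a[0]·b[1] = (2)·(-1) = -2. Only the fibre through (0,1,·) is needed: R[0,1,:] = T[0,1,:] − Σₗ aₗ[0]bₗ[1]cₗ = [-1, 5, 5] − (-1)·(1)·(-1, -1, -1) − (-1)·(2)·(0, -2, -1) = [-2, 0, 2]. Then w[k] = R[0,1,k] / -2 for each k, giving w = [-2, 0, 2] / -2 = (1, 0, -1).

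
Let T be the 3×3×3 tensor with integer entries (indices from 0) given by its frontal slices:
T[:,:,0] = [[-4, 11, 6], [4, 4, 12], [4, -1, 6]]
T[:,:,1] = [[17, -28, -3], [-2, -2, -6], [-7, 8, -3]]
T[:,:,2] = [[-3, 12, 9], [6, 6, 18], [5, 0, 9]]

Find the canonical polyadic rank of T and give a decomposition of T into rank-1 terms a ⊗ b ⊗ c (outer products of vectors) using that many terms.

Lower bound: the mode-1 unfolding of T (rows indexed by i, columns by (j,k) = (0,0), (0,1), (0,2), (1,0), (1,1), (1,2), (2,0), (2,1), (2,2)) is [[-4, 17, -3, 11, -28, 12, 6, -3, 9], [4, -2, 6, 4, -2, 6, 12, -6, 18], [4, -7, 5, -1, 8, 0, 6, -3, 9]].
There the 2×2 minor on rows i ∈ {0, 1}, columns (j,k) ∈ {(0,0), (0,1)} is det [[-4, 17], [4, -2]] = -60 ≠ 0, so this unfolding has rank ≥ 2; CP rank is at least every unfolding rank, so rank(T) ≥ 2. (Flattening ranks never certify an upper bound on CP rank; for that we must actually write T with 2 rank-1 terms.)
Upper bound — finding two terms. Write S_k = T[:,:,k] for the frontal slices: S₀ = [[-4, 11, 6], [4, 4, 12], [4, -1, 6]], S₁ = [[17, -28, -3], [-2, -2, -6], [-7, 8, -3]], S₂ = [[-3, 12, 9], [6, 6, 18], [5, 0, 9]].
If T = a₁ ⊗ b₁ ⊗ c₁ + a₂ ⊗ b₂ ⊗ c₂ then each S_k = c₁[k]·a₁b₁ᵀ + c₂[k]·a₂b₂ᵀ. S₀ and S₁ are linearly independent, so a₁b₁ᵀ and a₂b₂ᵀ must span the same plane of matrices: they are the rank-1 matrices of the form x·S₀ + y·S₁.
The 2×2 minor of x·S₀ + y·S₁ on rows {0,1}, columns {0,1} is −60·x² + 210·xy − 90·y² = (-30)·(x − 3·y)(2·x − y), vanishing at (x:y) = (3:1) and (1:2).
M₁ = 3·S₀ + S₁ = [[5, 5, 15], [10, 10, 30], [5, 5, 15]] = 5·[1, 2, 1][1, 1, 3]ᵀ and M₂ = S₀ + 2·S₁ = [[30, -45, 0], [0, 0, 0], [-10, 15, 0]] = 5·[3, 0, -1][2, -3, 0]ᵀ, so take a₁ = [1, 2, 1], b₁ = [1, 1, 3], a₂ = [3, 0, -1], b₂ = [2, -3, 0].
Each slice is an integer combination of E₁ = a₁b₁ᵀ and E₂ = a₂b₂ᵀ: S₀ = 2·E₁ − E₂, S₁ = −E₁ + 3·E₂, S₂ = 3·E₁ − E₂; reading off coefficients, c₁ = [2, -1, 3] and c₂ = [-1, 3, -1].
Hence T = [1, 2, 1] ⊗ [1, 1, 3] ⊗ [2, -1, 3] + [3, 0, -1] ⊗ [2, -3, 0] ⊗ [-1, 3, -1], so rank(T) ≤ 2.
These bounds meet, so rank(T) = 2.
Check entry T[2,2,0] = 6: (1)·(3)·(2) + (-1)·(0)·(-1) = 6.

rank(T) = 2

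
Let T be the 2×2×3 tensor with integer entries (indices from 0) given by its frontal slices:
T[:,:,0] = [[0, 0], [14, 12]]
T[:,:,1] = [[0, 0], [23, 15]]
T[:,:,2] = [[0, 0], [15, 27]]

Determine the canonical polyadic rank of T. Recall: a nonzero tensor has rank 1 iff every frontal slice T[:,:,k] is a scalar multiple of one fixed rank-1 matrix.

2

Lower bound: the mode-3 unfolding of T (rows indexed by k, columns by (i,j) = (0,0), (0,1), (1,0), (1,1)) is [[0, 0, 14, 12], [0, 0, 23, 15], [0, 0, 15, 27]].
There the 2×2 minor on rows k ∈ {0, 1}, columns (i,j) ∈ {(1,0), (1,1)} is det [[14, 12], [23, 15]] = -66 ≠ 0, so this unfolding has rank ≥ 2; CP rank is at least every unfolding rank, so rank(T) ≥ 2. (Unfolding ranks only ever bound the CP rank from below — rank(T) can be strictly larger than all of them — so the matching upper bound has to come from an explicit 2-term decomposition.)
Upper bound — finding two terms. Every mode-1 slice of T is a multiple of one matrix: T[i,:,:] = a[i]·M with a = (0, 1) and M = [[14, 23, 15], [12, 15, 27]] (rows indexed by j, columns by k). So it suffices to write M as a sum of two rank-1 matrices.
Splitting M by its rows (j = 0, 1), M = (1, 0)(14, 23, 15)ᵀ + (0, 1)(12, 15, 27)ᵀ.
Hence T = (0, 1) (x) (1, 0) (x) (14, 23, 15) + (0, 1) (x) (0, 1) (x) (12, 15, 27), so rank(T) ≤ 2.
These bounds meet, so rank(T) = 2.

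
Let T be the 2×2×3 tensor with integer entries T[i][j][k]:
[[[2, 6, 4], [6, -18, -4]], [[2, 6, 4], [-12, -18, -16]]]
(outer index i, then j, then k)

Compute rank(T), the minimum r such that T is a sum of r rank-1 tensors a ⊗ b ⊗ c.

Lower bound: the mode-2 unfolding of T (rows indexed by j, columns by (i,k) = (0,0), (0,1), (0,2), (1,0), (1,1), (1,2)) is [[2, 6, 4, 2, 6, 4], [6, -18, -4, -12, -18, -16]].
There the 2×2 minor on rows j ∈ {0, 1}, columns (i,k) ∈ {(0,0), (0,1)} is det [[2, 6], [6, -18]] = -72 ≠ 0, so this unfolding has rank ≥ 2; CP rank is at least every unfolding rank, so rank(T) ≥ 2. (Flattening ranks never certify an upper bound on CP rank; for that we must actually write T with 2 rank-1 terms.)
Upper bound — finding two terms. Write S_k = T[:,:,k] for the frontal slices: S₀ = [[2, 6], [2, -12]], S₁ = [[6, -18], [6, -18]], S₂ = [[4, -4], [4, -16]].
If T = a₁ ⊗ b₁ ⊗ c₁ + a₂ ⊗ b₂ ⊗ c₂ then each S_k = c₁[k]·a₁b₁ᵀ + c₂[k]·a₂b₂ᵀ. S₀ and S₁ are linearly independent, so a₁b₁ᵀ and a₂b₂ᵀ must span the same plane of matrices: they are the rank-1 matrices of the form x·S₀ + y·S₁.
det(x·S₀ + y·S₁) is −36·x² − 108·xy = (-36)·(x + 3·y)(x), vanishing at (x:y) = (3:-1) and (0:1).
M₁ = 3·S₀ − S₁ = [[0, 36], [0, -18]] = 18·[2, -1][0, 1]ᵀ and M₂ = S₁ = [[6, -18], [6, -18]] = 6·[1, 1][1, -3]ᵀ, so take a₁ = [2, -1], b₁ = [0, 1], a₂ = [1, 1], b₂ = [1, -3].
Each slice is an integer combination of E₁ = a₁b₁ᵀ and E₂ = a₂b₂ᵀ: S₀ = 6·E₁ + 2·E₂, S₁ = 6·E₂, S₂ = 4·E₁ + 4·E₂; reading off coefficients, c₁ = [6, 0, 4] and c₂ = [2, 6, 4].
Hence T = [2, -1] ⊗ [0, 1] ⊗ [6, 0, 4] + [1, 1] ⊗ [1, -3] ⊗ [2, 6, 4], so rank(T) ≤ 2.
These bounds meet, so rank(T) = 2.
Check entry T[0,1,0] = 6: (2)·(1)·(6) + (1)·(-3)·(2) = 6.

2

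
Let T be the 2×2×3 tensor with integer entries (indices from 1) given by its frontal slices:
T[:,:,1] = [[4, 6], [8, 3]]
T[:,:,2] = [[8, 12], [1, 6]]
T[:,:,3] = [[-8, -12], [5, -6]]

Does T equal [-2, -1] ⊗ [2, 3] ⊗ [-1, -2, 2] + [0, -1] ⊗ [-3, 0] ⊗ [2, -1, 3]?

Yes

Reconstruct entrywise from the claimed factors. For example, T[1,2,3] = -12 and Σₗ aₗ[1]bₗ[2]cₗ[3] = (-2)·(3)·(2) + (0)·(0)·(3) = -12; checking all 12 entries, every one matches. The claim holds.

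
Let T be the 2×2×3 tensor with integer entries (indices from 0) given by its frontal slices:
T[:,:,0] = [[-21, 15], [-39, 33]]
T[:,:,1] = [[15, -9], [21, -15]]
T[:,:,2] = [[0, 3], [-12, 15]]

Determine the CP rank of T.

2

Lower bound: in the mode-3 unfolding of T (rows indexed by k, columns by (i,j)) the 2×2 minor on rows k ∈ {0, 1}, columns (i,j) ∈ {(0,0), (0,1)} is det [[-21, 15], [15, -9]] = -36 ≠ 0, so that unfolding has rank ≥ 2 and hence rank(T) ≥ 2 (CP rank is at least every unfolding rank, though it can be larger).
Upper bound: with S_k = T[:,:,k], the two rank-1 terms a₁b₁ᵀ, a₂b₂ᵀ are the rank-1 members of the pencil x·S₀ + y·S₁.
det(x·S₀ + y·S₁) is −108·x² + 144·xy − 36·y² = (-36)·(3·x − y)(x − y), vanishing at (x:y) = (1:3) and (1:1).
M₁ = S₀ + 3·S₁ = [[24, -12], [24, -12]] = 12·[1, 1][2, -1]ᵀ and M₂ = S₀ + S₁ = [[-6, 6], [-18, 18]] = (-6)·[1, 3][1, -1]ᵀ, so take a₁ = [1, 1], b₁ = [2, -1], a₂ = [1, 3], b₂ = [1, -1].
Each slice is an integer combination of E₁ = a₁b₁ᵀ and E₂ = a₂b₂ᵀ: S₀ = −6·E₁ − 9·E₂, S₁ = 6·E₁ + 3·E₂, S₂ = 3·E₁ − 6·E₂; reading off coefficients, c₁ = [-6, 6, 3] and c₂ = [-9, 3, -6].
Hence T = [1, 1] ⊗ [2, -1] ⊗ [-6, 6, 3] + [1, 3] ⊗ [1, -1] ⊗ [-9, 3, -6], so rank(T) ≤ 2.
These bounds meet, so rank(T) = 2.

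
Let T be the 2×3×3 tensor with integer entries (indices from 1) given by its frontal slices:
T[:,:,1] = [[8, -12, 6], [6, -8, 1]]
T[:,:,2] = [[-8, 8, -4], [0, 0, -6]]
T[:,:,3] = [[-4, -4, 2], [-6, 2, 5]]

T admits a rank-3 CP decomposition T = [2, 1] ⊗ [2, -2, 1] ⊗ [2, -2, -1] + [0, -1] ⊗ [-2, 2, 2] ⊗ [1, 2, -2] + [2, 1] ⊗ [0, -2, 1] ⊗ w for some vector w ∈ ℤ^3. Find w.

Subtract the known terms from T to get the rank-1 residual R = [2, 1] ⊗ [0, -2, 1] ⊗ w, so R[i,j,k] = a[i]·b[j]·w[k]. Pick indices with nonzero a[1]·b[2] = (2)·(-2) = -4. Only the fibre through (1,2,·) is needed: R[1,2,:] = T[1,2,:] − Σₗ aₗ[1]bₗ[2]cₗ = [-12, 8, -4] − (2)·(-2)·[2, -2, -1] − (0)·(2)·[1, 2, -2] = [-4, 0, -8]. Then w[k] = R[1,2,k] / -4 for each k, giving w = [-4, 0, -8] / -4 = [1, 0, 2].

w = [1, 0, 2]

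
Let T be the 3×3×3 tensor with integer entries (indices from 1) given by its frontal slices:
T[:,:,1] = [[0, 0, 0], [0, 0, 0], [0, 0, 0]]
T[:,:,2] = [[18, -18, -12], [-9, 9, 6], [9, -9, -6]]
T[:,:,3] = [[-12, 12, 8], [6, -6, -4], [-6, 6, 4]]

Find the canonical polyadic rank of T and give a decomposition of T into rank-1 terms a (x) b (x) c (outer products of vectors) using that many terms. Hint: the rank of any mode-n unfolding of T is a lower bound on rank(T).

rank(T) = 1

Lower bound: T ≠ 0 (e.g. T[1,1,2] = 18), so rank(T) ≥ 1.
Upper bound: if T = a (x) b (x) c then every fibre of T is a multiple of the corresponding factor, so read the factors off the fibres through the nonzero entry T[1,1,2] = 18.
The mode-1 fibre T[:,1,2] = [18, -9, 9] gives a = (2, -1, 1) (primitive direction); the mode-2 fibre T[1,:,2] = [18, -18, -12] gives b = (3, -3, -2); then c[k] = T[1,1,k] / (a[1]·b[1]) = [0, 18, -12] / 6 = (0, 3, -2).
Expanding (2, -1, 1) (x) (3, -3, -2) (x) (0, 3, -2) reproduces all 27 entries of T, so T = (2, -1, 1) (x) (3, -3, -2) (x) (0, 3, -2) and rank(T) ≤ 1.
These bounds meet, so rank(T) = 1.
Check entry T[2,2,3] = -6: (-1)·(-3)·(-2) = -6.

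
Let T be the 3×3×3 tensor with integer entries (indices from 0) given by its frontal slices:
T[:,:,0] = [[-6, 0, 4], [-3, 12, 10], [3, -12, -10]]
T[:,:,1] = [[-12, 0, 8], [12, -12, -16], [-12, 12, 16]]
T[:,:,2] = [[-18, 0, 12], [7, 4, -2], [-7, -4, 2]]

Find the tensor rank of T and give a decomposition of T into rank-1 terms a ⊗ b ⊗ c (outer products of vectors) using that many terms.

Lower bound: the mode-3 unfolding of T (rows indexed by k, columns by (i,j) = (0,0), (0,1), (0,2), (1,0), (1,1), (1,2), (2,0), (2,1), (2,2)) is [[-6, 0, 4, -3, 12, 10, 3, -12, -10], [-12, 0, 8, 12, -12, -16, -12, 12, 16], [-18, 0, 12, 7, 4, -2, -7, -4, 2]].
There the 2×2 minor on rows k ∈ {0, 1}, columns (i,j) ∈ {(0,0), (1,0)} is det [[-6, -3], [-12, 12]] = -108 ≠ 0, so this unfolding has rank ≥ 2; CP rank is at least every unfolding rank, so rank(T) ≥ 2. (This is only a lower bound: in general the CP rank may exceed every unfolding rank, so we still need to exhibit 2 rank-1 terms summing to T.)
Upper bound — finding two terms. Write S_k = T[:,:,k] for the frontal slices: S₀ = [[-6, 0, 4], [-3, 12, 10], [3, -12, -10]], S₁ = [[-12, 0, 8], [12, -12, -16], [-12, 12, 16]], S₂ = [[-18, 0, 12], [7, 4, -2], [-7, -4, 2]].
If T = a₁ ⊗ b₁ ⊗ c₁ + a₂ ⊗ b₂ ⊗ c₂ then each S_k = c₁[k]·a₁b₁ᵀ + c₂[k]·a₂b₂ᵀ. S₀ and S₁ are linearly independent, so a₁b₁ᵀ and a₂b₂ᵀ must span the same plane of matrices: they are the rank-1 matrices of the form x·S₀ + y·S₁.
The 2×2 minor of x·S₀ + y·S₁ on rows {0,1}, columns {0,1} is −72·x² − 72·xy + 144·y² = (-72)·(x + 2·y)(x − y), vanishing at (x:y) = (2:-1) and (1:1).
M₁ = 2·S₀ − S₁ = [[0, 0, 0], [-18, 36, 36], [18, -36, -36]] = (-18)·[0, 1, -1][1, -2, -2]ᵀ and M₂ = S₀ + S₁ = [[-18, 0, 12], [9, 0, -6], [-9, 0, 6]] = (-3)·[2, -1, 1][3, 0, -2]ᵀ, so take a₁ = [0, 1, -1], b₁ = [1, -2, -2], a₂ = [2, -1, 1], b₂ = [3, 0, -2].
Each slice is an integer combination of E₁ = a₁b₁ᵀ and E₂ = a₂b₂ᵀ: S₀ = −6·E₁ − E₂, S₁ = 6·E₁ − 2·E₂, S₂ = −2·E₁ − 3·E₂; reading off coefficients, c₁ = [-6, 6, -2] and c₂ = [-1, -2, -3].
Hence T = [0, 1, -1] ⊗ [1, -2, -2] ⊗ [-6, 6, -2] + [2, -1, 1] ⊗ [3, 0, -2] ⊗ [-1, -2, -3], so rank(T) ≤ 2.
These bounds meet, so rank(T) = 2.
Check entry T[1,2,2] = -2: (1)·(-2)·(-2) + (-1)·(-2)·(-3) = -2.

rank(T) = 2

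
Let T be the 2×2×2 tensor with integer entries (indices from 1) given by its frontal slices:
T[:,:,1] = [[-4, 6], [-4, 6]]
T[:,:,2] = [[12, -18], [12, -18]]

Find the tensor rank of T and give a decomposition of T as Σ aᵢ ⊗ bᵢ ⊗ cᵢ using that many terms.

rank(T) = 1

Lower bound: T ≠ 0 (e.g. T[1,1,1] = -4), so rank(T) ≥ 1.
Upper bound: if T = a ⊗ b ⊗ c then every fibre of T is a multiple of the corresponding factor, so read the factors off the fibres through the nonzero entry T[1,1,1] = -4.
The mode-1 fibre T[:,1,1] = [-4, -4] gives a = [1, 1] (primitive direction); the mode-2 fibre T[1,:,1] = [-4, 6] gives b = [2, -3]; then c[k] = T[1,1,k] / (a[1]·b[1]) = [-4, 12] / 2 = [-2, 6].
Expanding [1, 1] ⊗ [2, -3] ⊗ [-2, 6] reproduces all 8 entries of T, so T = [1, 1] ⊗ [2, -3] ⊗ [-2, 6] and rank(T) ≤ 1.
These bounds meet, so rank(T) = 1.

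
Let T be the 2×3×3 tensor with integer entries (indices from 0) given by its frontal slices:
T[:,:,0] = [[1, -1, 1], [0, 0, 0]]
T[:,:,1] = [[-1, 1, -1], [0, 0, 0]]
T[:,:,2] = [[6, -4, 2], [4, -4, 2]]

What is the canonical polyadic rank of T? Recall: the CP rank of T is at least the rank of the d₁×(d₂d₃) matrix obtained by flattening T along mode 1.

Lower bound: the mode-2 unfolding of T (rows indexed by j, columns by (i,k) = (0,0), (0,1), (0,2), (1,0), (1,1), (1,2)) is [[1, -1, 6, 0, 0, 4], [-1, 1, -4, 0, 0, -4], [1, -1, 2, 0, 0, 2]].
There the 3×3 minor on rows j ∈ {0, 1, 2}, columns (i,k) ∈ {(0,0), (0,2), (1,2)} is det [[1, 6, 4], [-1, -4, -4], [1, 2, 2]] = -4 ≠ 0, so this unfolding has rank ≥ 3; CP rank is at least every unfolding rank, so rank(T) ≥ 3. (Unfolding ranks only ever bound the CP rank from below — rank(T) can be strictly larger than all of them — so the matching upper bound has to come from an explicit 3-term decomposition.)
Upper bound: T is a sum of 3 rank-1 terms, T = [1, 0] ⊗ [1, 0, 0] ⊗ [2, -2, 2] + [1, 0] ⊗ [1, 1, -1] ⊗ [-1, 1, 0] + [1, 1] ⊗ [2, -2, 1] ⊗ [0, 0, 2] (written with every a and b primitive with positive leading entry and the scale carried by c; CP decompositions are not unique, and this one is verified by expanding entrywise), so rank(T) ≤ 3.
These bounds meet, so rank(T) = 3.

3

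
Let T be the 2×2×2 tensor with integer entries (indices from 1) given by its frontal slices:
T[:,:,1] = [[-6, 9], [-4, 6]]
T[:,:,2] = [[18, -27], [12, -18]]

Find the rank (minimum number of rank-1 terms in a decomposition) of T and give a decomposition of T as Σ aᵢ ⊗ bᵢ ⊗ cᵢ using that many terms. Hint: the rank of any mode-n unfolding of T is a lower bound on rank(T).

Lower bound: T ≠ 0 (e.g. T[1,1,1] = -6), so rank(T) ≥ 1.
Upper bound: if T = a ⊗ b ⊗ c then every fibre of T is a multiple of the corresponding factor, so read the factors off the fibres through the nonzero entry T[1,1,1] = -6.
The mode-1 fibre T[:,1,1] = [-6, -4] gives a = (3, 2) (primitive direction); the mode-2 fibre T[1,:,1] = [-6, 9] gives b = (2, -3); then c[k] = T[1,1,k] / (a[1]·b[1]) = [-6, 18] / 6 = (-1, 3).
Expanding (3, 2) ⊗ (2, -3) ⊗ (-1, 3) reproduces all 8 entries of T, so T = (3, 2) ⊗ (2, -3) ⊗ (-1, 3) and rank(T) ≤ 1.
These bounds meet, so rank(T) = 1.

rank(T) = 1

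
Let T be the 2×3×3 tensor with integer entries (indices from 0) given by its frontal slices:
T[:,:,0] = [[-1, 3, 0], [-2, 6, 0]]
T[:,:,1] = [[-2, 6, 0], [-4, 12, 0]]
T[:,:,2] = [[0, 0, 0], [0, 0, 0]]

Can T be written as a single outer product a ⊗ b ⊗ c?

The mode-1 fibre T[:,0,0] = [-1, -2] gives a = [1, 2] (primitive direction); the mode-2 fibre T[0,:,0] = [-1, 3, 0] gives b = [1, -3, 0]; then c[k] = T[0,0,k] / (a[0]·b[0]) = [-1, -2, 0] / 1 = [-1, -2, 0].
Expanding [1, 2] ⊗ [1, -3, 0] ⊗ [-1, -2, 0] reproduces all 18 entries of T, so T = [1, 2] ⊗ [1, -3, 0] ⊗ [-1, -2, 0] and rank(T) ≤ 1.
Equivalently every frontal slice T[:,:,k] is c[k] times the rank-1 matrix [1, 2] ⊗ [1, -3, 0]. So T has rank 1 (it is nonzero).

Yes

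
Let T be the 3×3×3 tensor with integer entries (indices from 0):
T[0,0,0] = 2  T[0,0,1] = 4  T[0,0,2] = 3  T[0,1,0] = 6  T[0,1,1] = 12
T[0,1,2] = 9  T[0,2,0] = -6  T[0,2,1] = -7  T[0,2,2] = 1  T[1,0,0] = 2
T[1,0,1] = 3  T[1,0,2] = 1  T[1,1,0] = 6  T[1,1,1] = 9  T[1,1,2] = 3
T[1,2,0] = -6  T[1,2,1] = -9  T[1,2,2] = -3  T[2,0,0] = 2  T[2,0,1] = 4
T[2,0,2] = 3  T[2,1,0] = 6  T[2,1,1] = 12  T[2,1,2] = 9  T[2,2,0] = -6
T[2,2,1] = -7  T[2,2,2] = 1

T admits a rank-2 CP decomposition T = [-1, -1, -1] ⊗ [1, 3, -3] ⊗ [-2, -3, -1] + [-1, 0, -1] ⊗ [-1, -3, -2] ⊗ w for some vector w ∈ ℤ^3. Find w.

Subtract the known terms from T to get the rank-1 residual R = [-1, 0, -1] ⊗ [-1, -3, -2] ⊗ w, so R[i,j,k] = a[i]·b[j]·w[k]. Pick indices with nonzero a[0]·b[0] = (-1)·(-1) = 1. Only the fibre through (0,0,·) is needed: R[0,0,:] = T[0,0,:] − Σₗ aₗ[0]bₗ[0]cₗ = [2, 4, 3] − (-1)·(1)·[-2, -3, -1] = [0, 1, 2]. Then w[k] = R[0,0,k] / 1 for each k, giving w = [0, 1, 2] / 1 = [0, 1, 2].

w = [0, 1, 2]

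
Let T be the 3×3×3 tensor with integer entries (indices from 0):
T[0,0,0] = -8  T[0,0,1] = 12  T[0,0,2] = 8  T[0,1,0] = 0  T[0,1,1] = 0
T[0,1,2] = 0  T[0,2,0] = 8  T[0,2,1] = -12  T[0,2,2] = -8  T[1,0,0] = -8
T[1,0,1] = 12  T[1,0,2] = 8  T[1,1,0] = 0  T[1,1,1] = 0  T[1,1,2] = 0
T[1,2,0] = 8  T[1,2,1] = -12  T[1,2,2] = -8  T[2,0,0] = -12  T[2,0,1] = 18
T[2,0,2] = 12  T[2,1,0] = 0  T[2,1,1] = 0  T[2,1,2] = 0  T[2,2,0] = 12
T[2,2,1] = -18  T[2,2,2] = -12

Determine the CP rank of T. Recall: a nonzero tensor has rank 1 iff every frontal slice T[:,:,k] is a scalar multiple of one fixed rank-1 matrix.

1

Lower bound: T ≠ 0 (e.g. T[0,0,0] = -8), so rank(T) ≥ 1.
Upper bound: the mode-1 fibre T[:,0,0] = [-8, -8, -12] gives a = (2, 2, 3) (primitive direction); the mode-2 fibre T[0,:,0] = [-8, 0, 8] gives b = (1, 0, -1); then c[k] = T[0,0,k] / (a[0]·b[0]) = [-8, 12, 8] / 2 = (-4, 6, 4).
Expanding (2, 2, 3) ⊗ (1, 0, -1) ⊗ (-4, 6, 4) reproduces all 27 entries of T, so T = (2, 2, 3) ⊗ (1, 0, -1) ⊗ (-4, 6, 4) and rank(T) ≤ 1.
These bounds meet, so rank(T) = 1.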